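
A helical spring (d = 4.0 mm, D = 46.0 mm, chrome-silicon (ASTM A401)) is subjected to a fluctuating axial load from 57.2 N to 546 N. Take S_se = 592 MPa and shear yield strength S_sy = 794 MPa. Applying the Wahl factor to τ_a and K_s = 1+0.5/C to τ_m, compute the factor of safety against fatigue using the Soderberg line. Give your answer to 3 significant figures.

C = D/d = 46.0/4.0 = 11.5000; K_W = (4C−1)/(4C−4)+0.615/C = 1.1249; K_s = 1+0.5/C = 1.0435
F_a = (F_max−F_min)/2 = 244.4 N; F_m = (F_max+F_min)/2 = 301.6 N
τ_a = K_W·8F_aD/(πd³) = 1.1249 × 447.32 = 503.19 MPa
τ_m = K_s·8F_mD/(πd³) = 1.0435 × 552.01 = 576.01 MPa
Soderberg: 1/n_f = τ_a/S_se + τ_m/S_sy = 503.19/592 + 576.01/794 = 0.84999 + 0.72546 = 1.5754
n_f = 1/1.5754 = 0.6347

0.635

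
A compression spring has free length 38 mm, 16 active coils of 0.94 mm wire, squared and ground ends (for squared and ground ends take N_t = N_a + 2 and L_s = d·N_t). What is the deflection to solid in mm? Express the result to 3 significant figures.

N_t = 18; L_s = 0.94·18 = 16.92 mm
δ_solid = L₀ − L_s = 38 − 16.92 = 21.08 mm

21.1 mm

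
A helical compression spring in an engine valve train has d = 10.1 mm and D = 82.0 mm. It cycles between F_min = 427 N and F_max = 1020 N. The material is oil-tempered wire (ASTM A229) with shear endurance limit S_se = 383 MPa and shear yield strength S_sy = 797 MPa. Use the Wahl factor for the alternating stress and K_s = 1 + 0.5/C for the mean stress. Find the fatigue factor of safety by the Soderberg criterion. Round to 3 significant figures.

C = D/d = 82.0/10.1 = 8.1188; K_W = (4C−1)/(4C−4)+0.615/C = 1.1811; K_s = 1+0.5/C = 1.0616
F_a = (F_max−F_min)/2 = 296.5 N; F_m = (F_max+F_min)/2 = 723.5 N
τ_a = K_W·8F_aD/(πd³) = 1.1811 × 60.092 = 70.975 MPa
τ_m = K_s·8F_mD/(πd³) = 1.0616 × 146.63 = 155.66 MPa
Soderberg: 1/n_f = τ_a/S_se + τ_m/S_sy = 70.975/383 + 155.66/797 = 0.18531 + 0.19531 = 0.38062
n_f = 1/0.38062 = 2.627

2.63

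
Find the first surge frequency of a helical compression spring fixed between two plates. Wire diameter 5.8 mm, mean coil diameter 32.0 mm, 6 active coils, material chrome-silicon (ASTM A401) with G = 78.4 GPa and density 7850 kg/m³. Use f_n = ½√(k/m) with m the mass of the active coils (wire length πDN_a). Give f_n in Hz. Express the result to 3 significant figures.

k = Gd⁴/(8D³N_a) = (78.4×10³)(5.8⁴)/(8·32.0³·6) = 56.408 N/mm = 56408 N/m
Wire length L = πDN_a = π·32.0·6 = 603.19 mm
m = ρ·(πd²/4)·L = 7850 × 26.421×10⁻⁶ m² × 0.60319 m = 0.1251 kg
f_n = ½√(k/m) = 0.5·√(56408/0.1251) = 0.5·√(4.5089e+05) = 335.74 Hz

336 Hz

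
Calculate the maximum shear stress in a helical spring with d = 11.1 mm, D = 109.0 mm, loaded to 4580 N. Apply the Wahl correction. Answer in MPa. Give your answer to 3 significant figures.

1070 MPa

Spring index C = D/d = 109.0/11.1 = 9.8198
K_W = (4C−1)/(4C−4) + 0.615/C = 38.279/35.279 + 0.0626 = 1.1477
τ₀ = 8FD/(πd³) = 8·4580·109.0/(π·11.1³) = 3.99376e+06/4296.5 = 929.53 MPa
τ_max = K·τ₀ = 1.1477 × 929.53 = 1066.8 MPa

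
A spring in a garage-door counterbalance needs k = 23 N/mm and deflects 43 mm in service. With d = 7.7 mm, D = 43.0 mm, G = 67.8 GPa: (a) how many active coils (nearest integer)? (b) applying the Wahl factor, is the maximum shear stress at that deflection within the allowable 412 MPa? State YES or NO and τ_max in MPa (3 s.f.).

(a) 16 coils; (b) YES, τ_max = 308 MPa

N_a = Gd⁴/(8D³k) = (67.8×10³)(7.7⁴)/(8·43.0³·23) = 16.29 → N_a = 16
Actual rate k = Gd⁴/(8D³·16) = 23.419 N/mm
Working load F = kδ = 23.419·43 = 1007 N
C = 43.0/7.7 = 5.5844; K_W = (4C−1)/(4C−4)+0.615/C = 1.2737
τ_max = K_W·8FD/(πd³) = 1.2737·241.54 = 307.65 MPa
τ_max ≤ 412 MPa → acceptable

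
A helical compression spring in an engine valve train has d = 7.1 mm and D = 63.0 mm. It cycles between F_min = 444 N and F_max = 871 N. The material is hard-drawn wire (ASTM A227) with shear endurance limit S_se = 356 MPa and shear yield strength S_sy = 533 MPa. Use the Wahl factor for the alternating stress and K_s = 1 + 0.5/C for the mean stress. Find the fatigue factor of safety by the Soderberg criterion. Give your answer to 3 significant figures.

1.11

C = D/d = 63.0/7.1 = 8.8732; K_W = (4C−1)/(4C−4)+0.615/C = 1.1646; K_s = 1+0.5/C = 1.0563
F_a = (F_max−F_min)/2 = 213.5 N; F_m = (F_max+F_min)/2 = 657.5 N
τ_a = K_W·8F_aD/(πd³) = 1.1646 × 95.698 = 111.45 MPa
τ_m = K_s·8F_mD/(πd³) = 1.0563 × 294.71 = 311.32 MPa
Soderberg: 1/n_f = τ_a/S_se + τ_m/S_sy = 111.45/356 + 311.32/533 = 0.31305 + 0.58409 = 0.89715
n_f = 1/0.89715 = 1.115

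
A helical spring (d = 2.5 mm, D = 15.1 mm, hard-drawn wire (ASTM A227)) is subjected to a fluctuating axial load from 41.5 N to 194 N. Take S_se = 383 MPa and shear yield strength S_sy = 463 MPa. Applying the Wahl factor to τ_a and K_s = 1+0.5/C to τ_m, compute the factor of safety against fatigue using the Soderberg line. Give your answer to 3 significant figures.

0.775

C = D/d = 15.1/2.5 = 6.0400; K_W = (4C−1)/(4C−4)+0.615/C = 1.2506; K_s = 1+0.5/C = 1.0828
F_a = (F_max−F_min)/2 = 76.25 N; F_m = (F_max+F_min)/2 = 117.75 N
τ_a = K_W·8F_aD/(πd³) = 1.2506 × 187.64 = 234.67 MPa
τ_m = K_s·8F_mD/(πd³) = 1.0828 × 289.77 = 313.76 MPa
Soderberg: 1/n_f = τ_a/S_se + τ_m/S_sy = 234.67/383 + 313.76/463 = 0.61273 + 0.67767 = 1.2904
n_f = 1/1.2904 = 0.775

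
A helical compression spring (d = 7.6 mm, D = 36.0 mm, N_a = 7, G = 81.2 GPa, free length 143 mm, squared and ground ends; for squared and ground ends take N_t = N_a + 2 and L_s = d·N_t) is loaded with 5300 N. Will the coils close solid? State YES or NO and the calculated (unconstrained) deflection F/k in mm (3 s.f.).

k = Gd⁴/(8D³N_a) = (81.2×10³)(7.6⁴)/(8·36.0³·7) = 103.68 N/mm
N_t = 9; L_s = 7.6·9 = 68.4 mm; δ_solid = L₀ − L_s = 143 − 68.4 = 74.6 mm
δ = F/k = 5300/103.68 = 51.116 mm
δ < δ_solid → spring does not go solid

NO, δ = 51.1 mm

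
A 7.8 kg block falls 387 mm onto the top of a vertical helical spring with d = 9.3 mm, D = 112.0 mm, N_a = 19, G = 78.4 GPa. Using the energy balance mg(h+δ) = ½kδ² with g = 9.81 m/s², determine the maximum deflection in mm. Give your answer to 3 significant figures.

k = Gd⁴/(8D³N_a) = (78.4×10³)(9.3⁴)/(8·112.0³·19) = 2.7463 N/mm
W = mg = 7.8 × 9.81 = 76.518 N
½kδ² − Wδ − Wh = 0 → δ = (W + √(W² + 2kWh))/k
δ = (76.518 + √(5855 + 162650))/2.7463 = (76.518 + 410.49)/2.7463 = 177.33 mm

177 mm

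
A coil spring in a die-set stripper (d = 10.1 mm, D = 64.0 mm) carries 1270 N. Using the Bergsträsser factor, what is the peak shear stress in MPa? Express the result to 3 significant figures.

246 MPa

Spring index C = D/d = 64.0/10.1 = 6.3366
K_B = (4C+2)/(4C−3) = 27.347/22.347 = 1.2237
τ₀ = 8FD/(πd³) = 8·1270·64.0/(π·10.1³) = 650240/3236.8 = 200.89 MPa
τ_max = K·τ₀ = 1.2237 × 200.89 = 245.84 MPa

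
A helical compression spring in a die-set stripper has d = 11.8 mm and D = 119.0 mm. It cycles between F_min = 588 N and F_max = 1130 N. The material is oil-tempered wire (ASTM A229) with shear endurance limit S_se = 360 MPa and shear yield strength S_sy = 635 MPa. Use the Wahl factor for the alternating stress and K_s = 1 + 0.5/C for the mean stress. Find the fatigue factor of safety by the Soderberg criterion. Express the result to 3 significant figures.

2.38

C = D/d = 119.0/11.8 = 10.0847; K_W = (4C−1)/(4C−4)+0.615/C = 1.1435; K_s = 1+0.5/C = 1.0496
F_a = (F_max−F_min)/2 = 271 N; F_m = (F_max+F_min)/2 = 859 N
τ_a = K_W·8F_aD/(πd³) = 1.1435 × 49.982 = 57.156 MPa
τ_m = K_s·8F_mD/(πd³) = 1.0496 × 158.43 = 166.28 MPa
Soderberg: 1/n_f = τ_a/S_se + τ_m/S_sy = 57.156/360 + 166.28/635 = 0.15877 + 0.26186 = 0.42063
n_f = 1/0.42063 = 2.377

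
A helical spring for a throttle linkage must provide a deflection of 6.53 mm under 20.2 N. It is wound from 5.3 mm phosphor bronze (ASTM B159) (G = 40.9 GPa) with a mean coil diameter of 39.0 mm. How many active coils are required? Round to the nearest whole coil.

Required rate k = F/δ = 20.2/6.53 = 3.0934 N/mm
N_a = Gd⁴/(8D³k) = (40.9×10³ × 5.3⁴)/(8 × 39.0³ × 3.0934)
    = 3.22721e+07 / 1.46799e+06 = 21.98 → 22 coils

22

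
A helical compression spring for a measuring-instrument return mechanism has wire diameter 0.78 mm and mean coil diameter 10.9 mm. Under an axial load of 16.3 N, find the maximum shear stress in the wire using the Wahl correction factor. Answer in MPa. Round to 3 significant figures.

1050 MPa

Spring index C = D/d = 10.9/0.78 = 13.9744
K_W = (4C−1)/(4C−4) + 0.615/C = 54.897/51.897 + 0.0440 = 1.1018
τ₀ = 8FD/(πd³) = 8·16.3·10.9/(π·0.78³) = 1421.36/1.4908 = 953.39 MPa
τ_max = K·τ₀ = 1.1018 × 953.39 = 1050.5 MPa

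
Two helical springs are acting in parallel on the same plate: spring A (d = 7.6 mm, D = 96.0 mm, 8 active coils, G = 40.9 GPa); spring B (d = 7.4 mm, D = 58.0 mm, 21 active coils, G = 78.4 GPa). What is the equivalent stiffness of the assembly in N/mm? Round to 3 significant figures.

k_A = Gd⁴/(8D³N_a) = (40.9×10³)(7.6⁴)/(8·96.0³·8) = 2.4098 N/mm
k_B = Gd⁴/(8D³N_a) = (78.4×10³)(7.4⁴)/(8·58.0³·21) = 7.1722 N/mm
Parallel: k_eq = 2.4098 + 7.1722 = 9.582 N/mm

9.58 N/mm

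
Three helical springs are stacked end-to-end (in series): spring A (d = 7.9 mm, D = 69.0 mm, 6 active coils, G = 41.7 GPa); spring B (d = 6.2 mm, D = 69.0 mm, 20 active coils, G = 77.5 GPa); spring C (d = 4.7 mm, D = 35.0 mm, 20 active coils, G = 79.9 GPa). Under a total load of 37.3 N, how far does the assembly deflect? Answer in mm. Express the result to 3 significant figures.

k_A = Gd⁴/(8D³N_a) = (41.7×10³)(7.9⁴)/(8·69.0³·6) = 10.3 N/mm
k_B = Gd⁴/(8D³N_a) = (77.5×10³)(6.2⁴)/(8·69.0³·20) = 2.1787 N/mm
k_C = Gd⁴/(8D³N_a) = (79.9×10³)(4.7⁴)/(8·35.0³·20) = 5.6835 N/mm
Series: 1/k_eq = 1/10.3 + 1/2.1787 + 1/5.6835 = 0.73202; k_eq = 1.3661 N/mm
δ = F/k_eq = 37.3/1.3661 = 27.304 mm

27.3 mm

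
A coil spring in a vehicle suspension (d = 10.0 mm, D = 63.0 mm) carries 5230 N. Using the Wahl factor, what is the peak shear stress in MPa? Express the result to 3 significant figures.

Spring index C = D/d = 63.0/10.0 = 6.3000
K_W = (4C−1)/(4C−4) + 0.615/C = 24.200/21.200 + 0.0976 = 1.2391
τ₀ = 8FD/(πd³) = 8·5230·63.0/(π·10.0³) = 2.63592e+06/3141.6 = 839.04 MPa
τ_max = K·τ₀ = 1.2391 × 839.04 = 1039.7 MPa

1040 MPa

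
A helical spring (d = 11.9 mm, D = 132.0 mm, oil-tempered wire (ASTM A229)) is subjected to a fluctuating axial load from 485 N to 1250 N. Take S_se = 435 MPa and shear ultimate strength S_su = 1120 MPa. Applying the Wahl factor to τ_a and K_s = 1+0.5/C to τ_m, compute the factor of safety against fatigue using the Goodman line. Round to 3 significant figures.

2.78

C = D/d = 132.0/11.9 = 11.0924; K_W = (4C−1)/(4C−4)+0.615/C = 1.1298; K_s = 1+0.5/C = 1.0451
F_a = (F_max−F_min)/2 = 382.5 N; F_m = (F_max+F_min)/2 = 867.5 N
τ_a = K_W·8F_aD/(πd³) = 1.1298 × 76.296 = 86.196 MPa
τ_m = K_s·8F_mD/(πd³) = 1.0451 × 173.04 = 180.84 MPa
Goodman: 1/n_f = τ_a/S_se + τ_m/S_su = 86.196/435 + 180.84/1120 = 0.19815 + 0.16146 = 0.35962
n_f = 1/0.35962 = 2.781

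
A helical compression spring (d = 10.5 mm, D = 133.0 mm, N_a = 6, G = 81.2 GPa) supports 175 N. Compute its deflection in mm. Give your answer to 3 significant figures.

20.0 mm

k = Gd⁴/(8D³N_a) = (81.2×10³)(10.5⁴)/(8·133.0³·6) = 8.7401 N/mm
δ = F/k = 175 / 8.7401 = 20.023 mm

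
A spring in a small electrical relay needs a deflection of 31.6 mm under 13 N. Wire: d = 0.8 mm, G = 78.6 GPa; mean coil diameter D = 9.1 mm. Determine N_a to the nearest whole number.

13

Required rate k = F/δ = 13/31.6 = 0.41139 N/mm
N_a = Gd⁴/(8D³k) = (78.6×10³ × 0.8⁴)/(8 × 9.1³ × 0.41139)
    = 32194.6 / 2480.11 = 12.98 → 13 coils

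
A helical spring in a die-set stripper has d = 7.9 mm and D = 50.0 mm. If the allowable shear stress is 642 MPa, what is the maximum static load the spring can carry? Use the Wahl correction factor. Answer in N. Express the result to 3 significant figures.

2010 N

C = D/d = 50.0/7.9 = 6.3291
K_W = (4C−1)/(4C−4) + 0.615/C = 24.316/21.316 + 0.0972 = 1.2379
τ_max = K·8FD/(πd³) → F_max = τ_allow·πd³/(8DK)
F_max = 642·π·7.9³/(8·50.0·1.2379) = 9.9441e+05/495.16 = 2008.3 N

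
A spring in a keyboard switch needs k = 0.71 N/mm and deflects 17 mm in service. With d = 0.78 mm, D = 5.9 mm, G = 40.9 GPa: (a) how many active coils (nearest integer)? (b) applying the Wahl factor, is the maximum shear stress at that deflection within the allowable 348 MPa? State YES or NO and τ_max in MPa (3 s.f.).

(a) 13 coils; (b) NO, τ_max = 456 MPa

N_a = Gd⁴/(8D³k) = (40.9×10³)(0.78⁴)/(8·5.9³·0.71) = 12.98 → N_a = 13
Actual rate k = Gd⁴/(8D³·13) = 0.70878 N/mm
Working load F = kδ = 0.70878·17 = 12.049 N
C = 5.9/0.78 = 7.5641; K_W = (4C−1)/(4C−4)+0.615/C = 1.1956
τ_max = K_W·8FD/(πd³) = 1.1956·381.48 = 456.08 MPa
τ_max > 348 MPa → exceeds allowable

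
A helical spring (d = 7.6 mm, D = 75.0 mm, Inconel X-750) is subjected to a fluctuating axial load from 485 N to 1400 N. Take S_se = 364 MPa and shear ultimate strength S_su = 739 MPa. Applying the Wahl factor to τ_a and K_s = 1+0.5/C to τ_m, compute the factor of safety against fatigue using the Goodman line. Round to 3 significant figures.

C = D/d = 75.0/7.6 = 9.8684; K_W = (4C−1)/(4C−4)+0.615/C = 1.1469; K_s = 1+0.5/C = 1.0507
F_a = (F_max−F_min)/2 = 457.5 N; F_m = (F_max+F_min)/2 = 942.5 N
τ_a = K_W·8F_aD/(πd³) = 1.1469 × 199.05 = 228.28 MPa
τ_m = K_s·8F_mD/(πd³) = 1.0507 × 410.05 = 430.83 MPa
Goodman: 1/n_f = τ_a/S_se + τ_m/S_su = 228.28/364 + 430.83/739 = 0.62715 + 0.58299 = 1.2101
n_f = 1/1.2101 = 0.8263

0.826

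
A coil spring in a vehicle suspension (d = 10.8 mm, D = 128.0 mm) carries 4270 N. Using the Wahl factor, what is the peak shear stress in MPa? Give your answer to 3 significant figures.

Spring index C = D/d = 128.0/10.8 = 11.8519
K_W = (4C−1)/(4C−4) + 0.615/C = 46.407/43.407 + 0.0519 = 1.1210
τ₀ = 8FD/(πd³) = 8·4270·128.0/(π·10.8³) = 4.37248e+06/3957.5 = 1104.9 MPa
τ_max = K·τ₀ = 1.1210 × 1104.9 = 1238.6 MPa

1240 MPa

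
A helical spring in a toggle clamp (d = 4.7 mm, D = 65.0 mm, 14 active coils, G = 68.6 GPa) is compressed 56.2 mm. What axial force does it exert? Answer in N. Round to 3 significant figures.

k = Gd⁴/(8D³N_a) = (68.6×10³)(4.7⁴)/(8·65.0³·14) = 1.0883 N/mm
F = k·δ = 1.0883 × 56.2 = 61.164 N

61.2 N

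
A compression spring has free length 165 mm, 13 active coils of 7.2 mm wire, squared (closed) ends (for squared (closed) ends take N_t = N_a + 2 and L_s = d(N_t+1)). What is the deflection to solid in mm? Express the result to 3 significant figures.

N_t = 15; L_s = 7.2·16 = 115.2 mm
δ_solid = L₀ − L_s = 165 − 115.2 = 49.8 mm

49.8 mm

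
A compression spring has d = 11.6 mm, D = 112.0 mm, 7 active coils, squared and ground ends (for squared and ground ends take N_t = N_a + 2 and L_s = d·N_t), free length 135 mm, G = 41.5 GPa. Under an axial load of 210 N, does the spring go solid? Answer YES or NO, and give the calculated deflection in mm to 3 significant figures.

NO, δ = 22.0 mm

k = Gd⁴/(8D³N_a) = (41.5×10³)(11.6⁴)/(8·112.0³·7) = 9.5508 N/mm
N_t = 9; L_s = 11.6·9 = 104.4 mm; δ_solid = L₀ − L_s = 135 − 104.4 = 30.6 mm
δ = F/k = 210/9.5508 = 21.988 mm
δ < δ_solid → spring does not go solid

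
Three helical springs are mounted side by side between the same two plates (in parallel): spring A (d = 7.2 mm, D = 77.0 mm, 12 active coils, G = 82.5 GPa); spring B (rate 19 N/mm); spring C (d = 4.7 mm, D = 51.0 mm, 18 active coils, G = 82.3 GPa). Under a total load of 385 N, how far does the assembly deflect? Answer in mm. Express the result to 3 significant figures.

14.7 mm

k_A = Gd⁴/(8D³N_a) = (82.5×10³)(7.2⁴)/(8·77.0³·12) = 5.0587 N/mm
k_C = Gd⁴/(8D³N_a) = (82.3×10³)(4.7⁴)/(8·51.0³·18) = 2.1024 N/mm
Parallel: k_eq = 5.0587 + 19 + 2.1024 = 26.161 N/mm
δ = F/k_eq = 385/26.161 = 14.716 mm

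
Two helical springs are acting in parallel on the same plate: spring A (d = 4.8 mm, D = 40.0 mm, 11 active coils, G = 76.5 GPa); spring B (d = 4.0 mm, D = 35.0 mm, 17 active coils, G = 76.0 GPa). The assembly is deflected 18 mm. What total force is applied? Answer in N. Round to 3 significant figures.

190 N

k_A = Gd⁴/(8D³N_a) = (76.5×10³)(4.8⁴)/(8·40.0³·11) = 7.2105 N/mm
k_B = Gd⁴/(8D³N_a) = (76.0×10³)(4.0⁴)/(8·35.0³·17) = 3.3366 N/mm
Parallel: k_eq = 7.2105 + 3.3366 = 10.547 N/mm
F = k_eq·δ = 10.547·18 = 189.85 N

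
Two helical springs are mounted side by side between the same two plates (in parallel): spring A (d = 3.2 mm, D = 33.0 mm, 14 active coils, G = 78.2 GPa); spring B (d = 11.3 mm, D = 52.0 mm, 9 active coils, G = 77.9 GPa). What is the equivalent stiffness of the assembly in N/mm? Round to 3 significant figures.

127 N/mm

k_A = Gd⁴/(8D³N_a) = (78.2×10³)(3.2⁴)/(8·33.0³·14) = 2.0373 N/mm
k_B = Gd⁴/(8D³N_a) = (77.9×10³)(11.3⁴)/(8·52.0³·9) = 125.46 N/mm
Parallel: k_eq = 2.0373 + 125.46 = 127.5 N/mm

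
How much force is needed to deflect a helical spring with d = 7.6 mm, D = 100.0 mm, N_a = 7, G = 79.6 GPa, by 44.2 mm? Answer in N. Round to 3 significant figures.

k = Gd⁴/(8D³N_a) = (79.6×10³)(7.6⁴)/(8·100.0³·7) = 4.7422 N/mm
F = k·δ = 4.7422 × 44.2 = 209.61 N

210 N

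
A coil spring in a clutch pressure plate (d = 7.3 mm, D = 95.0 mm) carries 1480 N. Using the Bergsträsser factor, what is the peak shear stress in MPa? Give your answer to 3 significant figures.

1010 MPa

Spring index C = D/d = 95.0/7.3 = 13.0137
K_B = (4C+2)/(4C−3) = 54.055/49.055 = 1.1019
τ₀ = 8FD/(πd³) = 8·1480·95.0/(π·7.3³) = 1.1248e+06/1222.1 = 920.36 MPa
τ_max = K·τ₀ = 1.1019 × 920.36 = 1014.2 MPa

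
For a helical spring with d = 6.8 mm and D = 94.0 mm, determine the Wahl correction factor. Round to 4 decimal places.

1.1030

C = D/d = 94.0/6.8 = 13.8235
K_W = (4C−1)/(4C−4) + 0.615/C = 54.294/51.294 + 0.0445 = 1.1030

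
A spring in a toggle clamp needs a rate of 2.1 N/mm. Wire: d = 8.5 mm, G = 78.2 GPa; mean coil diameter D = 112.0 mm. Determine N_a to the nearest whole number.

N_a = Gd⁴/(8D³k) = (78.2×10³ × 8.5⁴)/(8 × 112.0³ × 2.1)
    = 4.08209e+08 / 2.36028e+07 = 17.29 → 17 coils

17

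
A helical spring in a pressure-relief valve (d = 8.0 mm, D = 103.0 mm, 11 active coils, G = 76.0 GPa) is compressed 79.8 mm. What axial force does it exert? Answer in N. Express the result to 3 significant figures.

258 N

k = Gd⁴/(8D³N_a) = (76.0×10³)(8.0⁴)/(8·103.0³·11) = 3.2373 N/mm
F = k·δ = 3.2373 × 79.8 = 258.33 N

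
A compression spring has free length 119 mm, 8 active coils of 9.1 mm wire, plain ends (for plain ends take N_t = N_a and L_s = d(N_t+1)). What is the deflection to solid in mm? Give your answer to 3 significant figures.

N_t = 8; L_s = 9.1·9 = 81.9 mm
δ_solid = L₀ − L_s = 119 − 81.9 = 37.1 mm

37.1 mm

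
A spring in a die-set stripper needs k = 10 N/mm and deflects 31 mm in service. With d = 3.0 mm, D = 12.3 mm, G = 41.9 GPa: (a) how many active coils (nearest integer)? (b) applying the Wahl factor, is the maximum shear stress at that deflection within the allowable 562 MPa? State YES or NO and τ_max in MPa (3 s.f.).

N_a = Gd⁴/(8D³k) = (41.9×10³)(3.0⁴)/(8·12.3³·10) = 22.8 → N_a = 23
Actual rate k = Gd⁴/(8D³·23) = 9.9121 N/mm
Working load F = kδ = 9.9121·31 = 307.28 N
C = 12.3/3.0 = 4.1000; K_W = (4C−1)/(4C−4)+0.615/C = 1.3919
τ_max = K_W·8FD/(πd³) = 1.3919·356.46 = 496.17 MPa
τ_max ≤ 562 MPa → acceptable

(a) 23 coils; (b) YES, τ_max = 496 MPa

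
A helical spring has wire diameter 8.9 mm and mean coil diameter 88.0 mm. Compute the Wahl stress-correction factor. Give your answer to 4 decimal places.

1.1466

C = D/d = 88.0/8.9 = 9.8876
K_W = (4C−1)/(4C−4) + 0.615/C = 38.551/35.551 + 0.0622 = 1.1466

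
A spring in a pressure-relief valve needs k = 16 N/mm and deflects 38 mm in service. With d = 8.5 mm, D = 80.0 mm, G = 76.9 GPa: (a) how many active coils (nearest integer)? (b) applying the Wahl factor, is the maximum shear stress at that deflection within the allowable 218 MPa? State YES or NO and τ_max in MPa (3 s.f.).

N_a = Gd⁴/(8D³k) = (76.9×10³)(8.5⁴)/(8·80.0³·16) = 6.125 → N_a = 6
Actual rate k = Gd⁴/(8D³·6) = 16.334 N/mm
Working load F = kδ = 16.334·38 = 620.69 N
C = 80.0/8.5 = 9.4118; K_W = (4C−1)/(4C−4)+0.615/C = 1.1545
τ_max = K_W·8FD/(πd³) = 1.1545·205.9 = 237.71 MPa
τ_max > 218 MPa → exceeds allowable

(a) 6 coils; (b) NO, τ_max = 238 MPa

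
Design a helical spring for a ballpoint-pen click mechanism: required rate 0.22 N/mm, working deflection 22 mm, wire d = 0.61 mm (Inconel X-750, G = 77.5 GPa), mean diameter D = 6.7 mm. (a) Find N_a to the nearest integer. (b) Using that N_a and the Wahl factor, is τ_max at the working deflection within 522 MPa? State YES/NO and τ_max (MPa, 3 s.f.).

N_a = Gd⁴/(8D³k) = (77.5×10³)(0.61⁴)/(8·6.7³·0.22) = 20.27 → N_a = 20
Actual rate k = Gd⁴/(8D³·20) = 0.22299 N/mm
Working load F = kδ = 0.22299·22 = 4.9057 N
C = 6.7/0.61 = 10.9836; K_W = (4C−1)/(4C−4)+0.615/C = 1.1311
τ_max = K_W·8FD/(πd³) = 1.1311·368.74 = 417.09 MPa
τ_max ≤ 522 MPa → acceptable

(a) 20 coils; (b) YES, τ_max = 417 MPa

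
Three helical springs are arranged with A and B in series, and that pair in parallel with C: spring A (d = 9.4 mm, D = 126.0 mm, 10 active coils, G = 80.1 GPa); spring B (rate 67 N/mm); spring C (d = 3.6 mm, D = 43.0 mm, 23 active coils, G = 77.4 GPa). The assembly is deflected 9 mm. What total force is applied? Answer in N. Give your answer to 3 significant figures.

41.2 N

k_A = Gd⁴/(8D³N_a) = (80.1×10³)(9.4⁴)/(8·126.0³·10) = 3.9079 N/mm
k_C = Gd⁴/(8D³N_a) = (77.4×10³)(3.6⁴)/(8·43.0³·23) = 0.88864 N/mm
Springs A,B series: k_AB = 1/(1/3.9079+1/67) = 3.6925 N/mm; parallel with C: k_eq = 3.6925+0.88864 = 4.5812 N/mm
F = k_eq·δ = 4.5812·9 = 41.23 N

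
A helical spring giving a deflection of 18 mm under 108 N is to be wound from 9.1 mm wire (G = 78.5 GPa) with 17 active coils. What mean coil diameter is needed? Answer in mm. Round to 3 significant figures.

87.1 mm

Required rate k = F/δ = 108/18 = 6 N/mm
D = (Gd⁴/(8N_a·k))^(1/3) = (78.5×10³·9.1⁴/(8·17·6))^(1/3)
  = (659698)^(1/3) = 87.0526 mm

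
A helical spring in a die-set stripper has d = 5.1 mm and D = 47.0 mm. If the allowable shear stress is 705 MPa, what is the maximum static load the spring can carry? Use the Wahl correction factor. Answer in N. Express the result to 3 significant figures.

C = D/d = 47.0/5.1 = 9.2157
K_W = (4C−1)/(4C−4) + 0.615/C = 35.863/32.863 + 0.0667 = 1.1580
τ_max = K·8FD/(πd³) → F_max = τ_allow·πd³/(8DK)
F_max = 705·π·5.1³/(8·47.0·1.1580) = 2.938e+05/435.42 = 674.75 N

675 N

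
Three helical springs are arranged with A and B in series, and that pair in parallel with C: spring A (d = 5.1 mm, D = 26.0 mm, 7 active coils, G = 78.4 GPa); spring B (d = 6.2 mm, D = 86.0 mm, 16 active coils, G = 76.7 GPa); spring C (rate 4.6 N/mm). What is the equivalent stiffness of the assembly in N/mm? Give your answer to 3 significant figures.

5.96 N/mm

k_A = Gd⁴/(8D³N_a) = (78.4×10³)(5.1⁴)/(8·26.0³·7) = 53.888 N/mm
k_B = Gd⁴/(8D³N_a) = (76.7×10³)(6.2⁴)/(8·86.0³·16) = 1.3921 N/mm
Springs A,B series: k_AB = 1/(1/53.888+1/1.3921) = 1.357 N/mm; parallel with C: k_eq = 1.357+4.6 = 5.957 N/mm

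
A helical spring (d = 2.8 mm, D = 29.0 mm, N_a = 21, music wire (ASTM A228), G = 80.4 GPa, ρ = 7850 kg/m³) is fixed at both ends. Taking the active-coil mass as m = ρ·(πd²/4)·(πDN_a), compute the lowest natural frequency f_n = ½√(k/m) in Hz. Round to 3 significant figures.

57.1 Hz

k = Gd⁴/(8D³N_a) = (80.4×10³)(2.8⁴)/(8·29.0³·21) = 1.2061 N/mm = 1206.1 N/m
Wire length L = πDN_a = π·29.0·21 = 1913.2 mm
m = ρ·(πd²/4)·L = 7850 × 6.1575×10⁻⁶ m² × 1.9132 m = 0.092479 kg
f_n = ½√(k/m) = 0.5·√(1206.1/0.092479) = 0.5·√(13042) = 57.101 Hz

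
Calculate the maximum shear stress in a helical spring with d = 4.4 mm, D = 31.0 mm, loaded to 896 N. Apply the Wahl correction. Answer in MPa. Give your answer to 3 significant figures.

Spring index C = D/d = 31.0/4.4 = 7.0455
K_W = (4C−1)/(4C−4) + 0.615/C = 27.182/24.182 + 0.0873 = 1.2114
τ₀ = 8FD/(πd³) = 8·896·31.0/(π·4.4³) = 222208/267.61 = 830.33 MPa
τ_max = K·τ₀ = 1.2114 × 830.33 = 1005.8 MPa

1010 MPa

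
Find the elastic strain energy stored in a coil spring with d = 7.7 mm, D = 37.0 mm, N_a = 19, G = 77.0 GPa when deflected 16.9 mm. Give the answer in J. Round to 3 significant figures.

k = Gd⁴/(8D³N_a) = (77.0×10³)(7.7⁴)/(8·37.0³·19) = 35.156 N/mm
U = ½kδ² = 0.5 × 35.156 × 16.9² = 5020.5 N·mm = 5.0205 J

5.02 J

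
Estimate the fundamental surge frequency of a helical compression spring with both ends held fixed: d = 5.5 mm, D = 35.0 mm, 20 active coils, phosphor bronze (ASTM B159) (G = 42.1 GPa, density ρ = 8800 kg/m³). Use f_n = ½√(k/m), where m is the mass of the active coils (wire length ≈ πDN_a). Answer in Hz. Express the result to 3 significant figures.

k = Gd⁴/(8D³N_a) = (42.1×10³)(5.5⁴)/(8·35.0³·20) = 5.6158 N/mm = 5615.8 N/m
Wire length L = πDN_a = π·35.0·20 = 2199.1 mm
m = ρ·(πd²/4)·L = 8800 × 23.758×10⁻⁶ m² × 2.1991 m = 0.45978 kg
f_n = ½√(k/m) = 0.5·√(5615.8/0.45978) = 0.5·√(12214) = 55.259 Hz

55.3 Hz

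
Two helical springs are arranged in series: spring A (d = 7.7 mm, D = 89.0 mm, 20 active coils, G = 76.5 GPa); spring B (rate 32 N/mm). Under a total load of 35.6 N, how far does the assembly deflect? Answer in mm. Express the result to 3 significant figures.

16.0 mm

k_A = Gd⁴/(8D³N_a) = (76.5×10³)(7.7⁴)/(8·89.0³·20) = 2.3842 N/mm
Series: 1/k_eq = 1/2.3842 + 1/32 = 0.45069; k_eq = 2.2188 N/mm
δ = F/k_eq = 35.6/2.2188 = 16.044 mm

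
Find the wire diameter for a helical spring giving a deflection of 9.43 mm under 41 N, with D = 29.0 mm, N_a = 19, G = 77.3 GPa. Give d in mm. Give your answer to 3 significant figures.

3.80 mm

Required rate k = F/δ = 41/9.43 = 4.3478 N/mm
d = (8D³N_a·k / G)^(1/4) = (8·29.0³·19·4.3478 / (77.3×10³))^0.25
  = (208.51)^0.25 = 3.8000 mm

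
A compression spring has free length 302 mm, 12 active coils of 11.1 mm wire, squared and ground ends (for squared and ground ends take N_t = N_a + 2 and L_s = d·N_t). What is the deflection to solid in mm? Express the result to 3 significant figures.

147 mm

N_t = 14; L_s = 11.1·14 = 155.4 mm
δ_solid = L₀ − L_s = 302 − 155.4 = 146.6 mm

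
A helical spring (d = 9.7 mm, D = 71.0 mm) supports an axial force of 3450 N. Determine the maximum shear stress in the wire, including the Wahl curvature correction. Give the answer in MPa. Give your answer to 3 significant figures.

822 MPa

Spring index C = D/d = 71.0/9.7 = 7.3196
K_W = (4C−1)/(4C−4) + 0.615/C = 28.278/25.278 + 0.0840 = 1.2027
τ₀ = 8FD/(πd³) = 8·3450·71.0/(π·9.7³) = 1.9596e+06/2867.2 = 683.44 MPa
τ_max = K·τ₀ = 1.2027 × 683.44 = 821.98 MPa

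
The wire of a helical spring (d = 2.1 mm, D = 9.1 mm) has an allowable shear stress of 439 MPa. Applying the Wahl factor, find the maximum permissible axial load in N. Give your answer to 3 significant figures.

128 N

C = D/d = 9.1/2.1 = 4.3333
K_W = (4C−1)/(4C−4) + 0.615/C = 16.333/13.333 + 0.1419 = 1.3669
τ_max = K·8FD/(πd³) → F_max = τ_allow·πd³/(8DK)
F_max = 439·π·2.1³/(8·9.1·1.3669) = 12772/99.512 = 128.35 N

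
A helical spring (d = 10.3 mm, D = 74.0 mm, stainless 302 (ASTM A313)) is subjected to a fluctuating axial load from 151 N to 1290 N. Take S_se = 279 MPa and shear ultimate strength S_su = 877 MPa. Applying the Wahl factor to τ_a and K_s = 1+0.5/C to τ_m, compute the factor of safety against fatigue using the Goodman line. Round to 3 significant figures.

C = D/d = 74.0/10.3 = 7.1845; K_W = (4C−1)/(4C−4)+0.615/C = 1.2069; K_s = 1+0.5/C = 1.0696
F_a = (F_max−F_min)/2 = 569.5 N; F_m = (F_max+F_min)/2 = 720.5 N
τ_a = K_W·8F_aD/(πd³) = 1.2069 × 98.21 = 118.53 MPa
τ_m = K_s·8F_mD/(πd³) = 1.0696 × 124.25 = 132.9 MPa
Goodman: 1/n_f = τ_a/S_se + τ_m/S_su = 118.53/279 + 132.9/877 = 0.42483 + 0.15154 = 0.57636
n_f = 1/0.57636 = 1.735

1.74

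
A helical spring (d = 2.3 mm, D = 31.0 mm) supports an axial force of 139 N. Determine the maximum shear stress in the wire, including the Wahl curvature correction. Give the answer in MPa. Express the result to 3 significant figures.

997 MPa

Spring index C = D/d = 31.0/2.3 = 13.4783
K_W = (4C−1)/(4C−4) + 0.615/C = 52.913/49.913 + 0.0456 = 1.1057
τ₀ = 8FD/(πd³) = 8·139·31.0/(π·2.3³) = 34472/38.224 = 901.85 MPa
τ_max = K·τ₀ = 1.1057 × 901.85 = 997.2 MPa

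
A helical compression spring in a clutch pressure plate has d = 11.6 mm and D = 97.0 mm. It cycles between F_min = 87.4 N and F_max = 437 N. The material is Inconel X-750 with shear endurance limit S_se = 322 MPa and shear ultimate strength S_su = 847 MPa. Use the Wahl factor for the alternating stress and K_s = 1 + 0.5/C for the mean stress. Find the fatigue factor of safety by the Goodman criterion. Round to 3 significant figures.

6.54

C = D/d = 97.0/11.6 = 8.3621; K_W = (4C−1)/(4C−4)+0.615/C = 1.1754; K_s = 1+0.5/C = 1.0598
F_a = (F_max−F_min)/2 = 174.8 N; F_m = (F_max+F_min)/2 = 262.2 N
τ_a = K_W·8F_aD/(πd³) = 1.1754 × 27.662 = 32.514 MPa
τ_m = K_s·8F_mD/(πd³) = 1.0598 × 41.493 = 43.974 MPa
Goodman: 1/n_f = τ_a/S_se + τ_m/S_su = 32.514/322 + 43.974/847 = 0.10098 + 0.05192 = 0.15289
n_f = 1/0.15289 = 6.541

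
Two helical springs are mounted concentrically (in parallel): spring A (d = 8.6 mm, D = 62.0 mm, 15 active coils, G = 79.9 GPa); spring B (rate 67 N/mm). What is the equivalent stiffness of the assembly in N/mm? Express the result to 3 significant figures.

82.3 N/mm

k_A = Gd⁴/(8D³N_a) = (79.9×10³)(8.6⁴)/(8·62.0³·15) = 15.282 N/mm
Parallel: k_eq = 15.282 + 67 = 82.282 N/mm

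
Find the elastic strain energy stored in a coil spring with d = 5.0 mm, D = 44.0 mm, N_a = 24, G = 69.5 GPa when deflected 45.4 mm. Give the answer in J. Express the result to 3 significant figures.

k = Gd⁴/(8D³N_a) = (69.5×10³)(5.0⁴)/(8·44.0³·24) = 2.6559 N/mm
U = ½kδ² = 0.5 × 2.6559 × 45.4² = 2737.1 N·mm = 2.7371 J

2.74 J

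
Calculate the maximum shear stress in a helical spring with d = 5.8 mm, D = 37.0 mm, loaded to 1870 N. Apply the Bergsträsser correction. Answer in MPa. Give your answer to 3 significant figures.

Spring index C = D/d = 37.0/5.8 = 6.3793
K_B = (4C+2)/(4C−3) = 27.517/22.517 = 1.2221
τ₀ = 8FD/(πd³) = 8·1870·37.0/(π·5.8³) = 553520/612.96 = 903.02 MPa
τ_max = K·τ₀ = 1.2221 × 903.02 = 1103.5 MPa

1100 MPa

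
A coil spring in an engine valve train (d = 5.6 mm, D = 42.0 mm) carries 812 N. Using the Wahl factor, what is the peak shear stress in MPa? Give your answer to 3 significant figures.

592 MPa

Spring index C = D/d = 42.0/5.6 = 7.5000
K_W = (4C−1)/(4C−4) + 0.615/C = 29.000/26.000 + 0.0820 = 1.1974
τ₀ = 8FD/(πd³) = 8·812·42.0/(π·5.6³) = 272832/551.71 = 494.52 MPa
τ_max = K·τ₀ = 1.1974 × 494.52 = 592.13 MPa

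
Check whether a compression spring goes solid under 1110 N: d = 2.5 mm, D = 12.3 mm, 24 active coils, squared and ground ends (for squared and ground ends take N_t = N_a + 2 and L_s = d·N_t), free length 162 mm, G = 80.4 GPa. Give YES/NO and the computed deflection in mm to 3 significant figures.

k = Gd⁴/(8D³N_a) = (80.4×10³)(2.5⁴)/(8·12.3³·24) = 8.7902 N/mm
N_t = 26; L_s = 2.5·26 = 65 mm; δ_solid = L₀ − L_s = 162 − 65 = 97 mm
δ = F/k = 1110/8.7902 = 126.28 mm
δ ≥ δ_solid → spring goes solid

YES, δ = 126 mm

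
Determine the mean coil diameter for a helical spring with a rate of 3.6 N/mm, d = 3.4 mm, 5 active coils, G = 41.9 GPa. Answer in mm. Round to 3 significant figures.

D = (Gd⁴/(8N_a·k))^(1/3) = (41.9×10³·3.4⁴/(8·5·3.6))^(1/3)
  = (38883.7)^(1/3) = 33.8784 mm

33.9 mm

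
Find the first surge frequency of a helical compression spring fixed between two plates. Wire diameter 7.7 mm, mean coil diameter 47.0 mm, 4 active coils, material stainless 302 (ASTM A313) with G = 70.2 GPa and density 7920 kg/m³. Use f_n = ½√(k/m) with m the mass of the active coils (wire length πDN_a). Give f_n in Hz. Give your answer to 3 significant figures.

k = Gd⁴/(8D³N_a) = (70.2×10³)(7.7⁴)/(8·47.0³·4) = 74.277 N/mm = 74277 N/m
Wire length L = πDN_a = π·47.0·4 = 590.62 mm
m = ρ·(πd²/4)·L = 7920 × 46.566×10⁻⁶ m² × 0.59062 m = 0.21782 kg
f_n = ½√(k/m) = 0.5·√(74277/0.21782) = 0.5·√(3.41e+05) = 291.98 Hz

292 Hz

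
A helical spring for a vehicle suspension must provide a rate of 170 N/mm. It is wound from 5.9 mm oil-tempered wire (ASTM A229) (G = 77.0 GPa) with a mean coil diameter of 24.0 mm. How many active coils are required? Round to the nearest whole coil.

5

N_a = Gd⁴/(8D³k) = (77.0×10³ × 5.9⁴)/(8 × 24.0³ × 170)
    = 9.33037e+07 / 1.88006e+07 = 4.963 → 5 coils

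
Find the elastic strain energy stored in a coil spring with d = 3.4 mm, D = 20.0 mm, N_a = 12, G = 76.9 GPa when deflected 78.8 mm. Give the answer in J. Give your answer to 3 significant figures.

41.5 J

k = Gd⁴/(8D³N_a) = (76.9×10³)(3.4⁴)/(8·20.0³·12) = 13.381 N/mm
U = ½kδ² = 0.5 × 13.381 × 78.8² = 41544 N·mm = 41.544 J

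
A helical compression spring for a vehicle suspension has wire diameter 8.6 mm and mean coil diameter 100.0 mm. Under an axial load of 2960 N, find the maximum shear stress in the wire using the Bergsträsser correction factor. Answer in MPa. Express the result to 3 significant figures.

Spring index C = D/d = 100.0/8.6 = 11.6279
K_B = (4C+2)/(4C−3) = 48.512/43.512 = 1.1149
τ₀ = 8FD/(πd³) = 8·2960·100.0/(π·8.6³) = 2.368e+06/1998.2 = 1185 MPa
τ_max = K·τ₀ = 1.1149 × 1185 = 1321.2 MPa

1320 MPa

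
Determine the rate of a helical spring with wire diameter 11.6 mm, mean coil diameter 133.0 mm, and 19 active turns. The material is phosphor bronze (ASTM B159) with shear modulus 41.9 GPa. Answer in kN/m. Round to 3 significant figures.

k = Gd⁴/(8D³N_a) = (41.9×10³ × 11.6⁴) / (8 × 133.0³ × 19)
  = 7.58658e+08 / 3.57601e+08 = 2.1215 N/mm

2.12 kN/m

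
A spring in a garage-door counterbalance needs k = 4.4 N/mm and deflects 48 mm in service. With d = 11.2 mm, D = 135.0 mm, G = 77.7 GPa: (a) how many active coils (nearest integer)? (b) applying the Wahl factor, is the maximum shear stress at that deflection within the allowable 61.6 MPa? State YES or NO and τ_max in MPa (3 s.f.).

(a) 14 coils; (b) YES, τ_max = 58.3 MPa

N_a = Gd⁴/(8D³k) = (77.7×10³)(11.2⁴)/(8·135.0³·4.4) = 14.12 → N_a = 14
Actual rate k = Gd⁴/(8D³·14) = 4.4368 N/mm
Working load F = kδ = 4.4368·48 = 212.97 N
C = 135.0/11.2 = 12.0536; K_W = (4C−1)/(4C−4)+0.615/C = 1.1189
τ_max = K_W·8FD/(πd³) = 1.1189·52.112 = 58.306 MPa
τ_max ≤ 61.6 MPa → acceptable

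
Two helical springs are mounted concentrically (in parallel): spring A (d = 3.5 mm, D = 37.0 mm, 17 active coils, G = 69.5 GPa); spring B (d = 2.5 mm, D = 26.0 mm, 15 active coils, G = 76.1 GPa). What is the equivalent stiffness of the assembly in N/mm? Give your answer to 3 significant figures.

2.92 N/mm

k_A = Gd⁴/(8D³N_a) = (69.5×10³)(3.5⁴)/(8·37.0³·17) = 1.514 N/mm
k_B = Gd⁴/(8D³N_a) = (76.1×10³)(2.5⁴)/(8·26.0³·15) = 1.4094 N/mm
Parallel: k_eq = 1.514 + 1.4094 = 2.9234 N/mm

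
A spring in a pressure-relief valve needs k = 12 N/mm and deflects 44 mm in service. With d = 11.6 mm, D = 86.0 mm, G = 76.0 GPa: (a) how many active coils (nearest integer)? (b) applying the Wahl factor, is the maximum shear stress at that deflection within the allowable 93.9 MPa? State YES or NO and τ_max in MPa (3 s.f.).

N_a = Gd⁴/(8D³k) = (76.0×10³)(11.6⁴)/(8·86.0³·12) = 22.54 → N_a = 23
Actual rate k = Gd⁴/(8D³·23) = 11.758 N/mm
Working load F = kδ = 11.758·44 = 517.35 N
C = 86.0/11.6 = 7.4138; K_W = (4C−1)/(4C−4)+0.615/C = 1.1999
τ_max = K_W·8FD/(πd³) = 1.1999·72.585 = 87.094 MPa
τ_max ≤ 93.9 MPa → acceptable

(a) 23 coils; (b) YES, τ_max = 87.1 MPa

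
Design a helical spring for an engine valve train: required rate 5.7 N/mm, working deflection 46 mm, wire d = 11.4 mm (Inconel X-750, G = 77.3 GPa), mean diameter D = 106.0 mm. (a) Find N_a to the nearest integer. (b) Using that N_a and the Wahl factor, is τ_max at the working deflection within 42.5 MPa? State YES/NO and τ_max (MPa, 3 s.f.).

N_a = Gd⁴/(8D³k) = (77.3×10³)(11.4⁴)/(8·106.0³·5.7) = 24.04 → N_a = 24
Actual rate k = Gd⁴/(8D³·24) = 5.7093 N/mm
Working load F = kδ = 5.7093·46 = 262.63 N
C = 106.0/11.4 = 9.2982; K_W = (4C−1)/(4C−4)+0.615/C = 1.1565
τ_max = K_W·8FD/(πd³) = 1.1565·47.849 = 55.338 MPa
τ_max > 42.5 MPa → exceeds allowable

(a) 24 coils; (b) NO, τ_max = 55.3 MPa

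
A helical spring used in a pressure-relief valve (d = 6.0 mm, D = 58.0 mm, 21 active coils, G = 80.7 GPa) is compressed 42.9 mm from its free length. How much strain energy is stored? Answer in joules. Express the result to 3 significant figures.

k = Gd⁴/(8D³N_a) = (80.7×10³)(6.0⁴)/(8·58.0³·21) = 3.1907 N/mm
U = ½kδ² = 0.5 × 3.1907 × 42.9² = 2936.1 N·mm = 2.9361 J

2.94 J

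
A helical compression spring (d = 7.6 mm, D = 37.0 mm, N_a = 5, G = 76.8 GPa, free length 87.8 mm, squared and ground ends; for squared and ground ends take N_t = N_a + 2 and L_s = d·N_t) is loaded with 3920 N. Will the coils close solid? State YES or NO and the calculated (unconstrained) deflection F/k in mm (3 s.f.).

k = Gd⁴/(8D³N_a) = (76.8×10³)(7.6⁴)/(8·37.0³·5) = 126.46 N/mm
N_t = 7; L_s = 7.6·7 = 53.2 mm; δ_solid = L₀ − L_s = 87.8 − 53.2 = 34.6 mm
δ = F/k = 3920/126.46 = 30.998 mm
δ < δ_solid → spring does not go solid

NO, δ = 31.0 mm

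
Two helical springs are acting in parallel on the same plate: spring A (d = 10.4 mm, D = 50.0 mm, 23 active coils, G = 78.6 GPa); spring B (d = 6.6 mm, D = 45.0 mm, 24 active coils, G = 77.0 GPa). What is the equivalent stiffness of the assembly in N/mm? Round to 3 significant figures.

k_A = Gd⁴/(8D³N_a) = (78.6×10³)(10.4⁴)/(8·50.0³·23) = 39.979 N/mm
k_B = Gd⁴/(8D³N_a) = (77.0×10³)(6.6⁴)/(8·45.0³·24) = 8.3508 N/mm
Parallel: k_eq = 39.979 + 8.3508 = 48.329 N/mm

48.3 N/mm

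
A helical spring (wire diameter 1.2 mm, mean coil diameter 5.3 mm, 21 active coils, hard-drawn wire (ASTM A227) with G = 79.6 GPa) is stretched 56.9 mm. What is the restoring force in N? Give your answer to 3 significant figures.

k = Gd⁴/(8D³N_a) = (79.6×10³)(1.2⁴)/(8·5.3³·21) = 6.5993 N/mm
F = k·δ = 6.5993 × 56.9 = 375.5 N

376 N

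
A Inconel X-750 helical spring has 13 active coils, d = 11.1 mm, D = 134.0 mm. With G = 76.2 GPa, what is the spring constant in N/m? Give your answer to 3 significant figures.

4620 N/m

k = Gd⁴/(8D³N_a) = (76.2×10³ × 11.1⁴) / (8 × 134.0³ × 13)
  = 1.15677e+09 / 2.50235e+08 = 4.6227 N/mm = 4622.7 N/m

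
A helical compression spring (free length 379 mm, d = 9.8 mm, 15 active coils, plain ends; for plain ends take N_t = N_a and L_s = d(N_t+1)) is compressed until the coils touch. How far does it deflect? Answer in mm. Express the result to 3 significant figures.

222 mm

N_t = 15; L_s = 9.8·16 = 156.8 mm
δ_solid = L₀ − L_s = 379 − 156.8 = 222.2 mm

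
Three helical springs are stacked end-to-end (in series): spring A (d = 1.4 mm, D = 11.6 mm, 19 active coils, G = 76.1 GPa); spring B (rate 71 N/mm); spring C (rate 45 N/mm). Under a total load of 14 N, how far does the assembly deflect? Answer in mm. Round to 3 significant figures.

k_A = Gd⁴/(8D³N_a) = (76.1×10³)(1.4⁴)/(8·11.6³·19) = 1.2322 N/mm
Series: 1/k_eq = 1/1.2322 + 1/71 + 1/45 = 0.84787; k_eq = 1.1794 N/mm
δ = F/k_eq = 14/1.1794 = 11.87 mm

11.9 mm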